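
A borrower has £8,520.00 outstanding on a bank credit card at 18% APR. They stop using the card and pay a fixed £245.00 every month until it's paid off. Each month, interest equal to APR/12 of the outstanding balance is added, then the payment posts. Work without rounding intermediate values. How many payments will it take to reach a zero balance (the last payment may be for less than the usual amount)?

50 months

Monthly rate r = 18%/12 = 1.5% = 0.015.
Recurrence: B ← B·(1+r) − £245.00.
Month 1: interest £127.80; balance after payment £8,402.80.
Month 2: interest £126.04; balance after payment £8,283.84.
Closed form: n = −ln(1 − rB₀/P)/ln(1+r) = −ln(0.47837)/ln(1.015) ≈ 49.526, so the balance reaches zero during payment 50.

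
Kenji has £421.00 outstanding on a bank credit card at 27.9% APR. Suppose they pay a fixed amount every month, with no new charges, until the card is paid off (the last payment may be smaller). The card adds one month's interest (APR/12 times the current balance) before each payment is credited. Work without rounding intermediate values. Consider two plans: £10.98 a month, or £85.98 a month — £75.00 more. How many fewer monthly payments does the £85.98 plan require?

Monthly rate r = 27.9%/12 = 2.325% = 0.02325.
At £10.98/mo: n = ⌈−ln(1 − rB₀/P)/ln(1+r)⌉ = 97 payments (last £6.82); total interest = total paid − £421.00 = £639.90.
At £85.98/mo: 6 payments (last £22.42); total interest £31.32.
Payments saved = 97 − 6 = 91.

91 fewer payments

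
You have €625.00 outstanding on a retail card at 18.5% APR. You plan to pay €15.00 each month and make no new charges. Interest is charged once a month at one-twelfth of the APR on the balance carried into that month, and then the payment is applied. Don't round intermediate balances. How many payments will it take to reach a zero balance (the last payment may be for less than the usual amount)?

Monthly rate r = 18.5%/12 = 1.54167% = 0.0154167.
Recurrence: B ← B·(1+r) − €15.00.
Month 1: interest €9.64; balance after payment €619.64.
Month 2: interest €9.55; balance after payment €614.19.
Closed form: n = −ln(1 − rB₀/P)/ln(1+r) = −ln(0.35764)/ln(1.01542) ≈ 67.209, so the balance reaches zero during payment 68.

68 months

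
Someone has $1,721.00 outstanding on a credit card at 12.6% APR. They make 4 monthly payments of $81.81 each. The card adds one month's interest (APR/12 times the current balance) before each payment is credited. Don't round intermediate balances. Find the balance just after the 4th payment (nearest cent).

Monthly rate r = 12.6%/12 = 1.05% = 0.0105.
Each month: B ← B·(1+r) − $81.81.
Month 1: interest $18.07; balance after payment $1,657.26.
Month 2: interest $17.40; balance after payment $1,592.85.
Month 3: interest $16.72; balance after payment $1,527.77.
Month 4: interest $16.04; balance after payment $1,462.00.

$1,462.00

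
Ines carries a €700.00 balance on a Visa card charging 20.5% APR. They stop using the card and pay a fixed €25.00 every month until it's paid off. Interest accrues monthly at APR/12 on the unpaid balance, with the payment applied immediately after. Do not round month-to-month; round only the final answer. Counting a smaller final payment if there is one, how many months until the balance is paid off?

39 payments

Monthly rate r = 20.5%/12 = 1.70833% = 0.0170833.
Recurrence: B ← B·(1+r) − €25.00.
Month 1: interest €11.96; balance after payment €686.96.
Month 2: interest €11.74; balance after payment €673.69.
Closed form: n = −ln(1 − rB₀/P)/ln(1+r) = −ln(0.52167)/ln(1.01708) ≈ 38.416, so the balance reaches zero during payment 39.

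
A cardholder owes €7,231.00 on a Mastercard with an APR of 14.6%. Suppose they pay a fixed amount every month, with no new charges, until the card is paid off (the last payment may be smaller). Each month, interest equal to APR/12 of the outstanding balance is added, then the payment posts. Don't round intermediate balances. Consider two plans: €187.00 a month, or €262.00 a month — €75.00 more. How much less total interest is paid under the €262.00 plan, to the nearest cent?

€966.50

Monthly rate r = 14.6%/12 = 1.21667% = 0.0121667.
At €187.00/mo: n = ⌈−ln(1 − rB₀/P)/ln(1+r)⌉ = 53 payments (last €107.12); total interest = total paid − €7,231.00 = €2,600.12.
At €262.00/mo: 34 payments (last €218.62); total interest €1,633.62.
Interest saved = €2,600.12 − €1,633.62 = €966.50.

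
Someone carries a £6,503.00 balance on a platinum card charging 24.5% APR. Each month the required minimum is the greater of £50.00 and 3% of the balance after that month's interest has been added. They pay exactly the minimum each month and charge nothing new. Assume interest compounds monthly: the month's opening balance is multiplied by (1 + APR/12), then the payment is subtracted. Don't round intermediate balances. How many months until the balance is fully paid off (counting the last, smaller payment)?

190 months

Monthly rate r = 24.5%/12 = 2.04167% = 0.0204167.
While 3% of the post-interest balance exceeds £50.00, each month B ← (B·(1+r))·(1 − 0.03), i.e. B shrinks by the factor (1+r)·0.97 = 0.9898.
This holds for months 1–135. Entering month 136 the balance is £1,630.30; 3% of the post-interest balance is now below £50.00, so the flat £50.00 minimum applies from here.
From month 136 a fixed £50.00 at rate r clears £1,630.30 in 55 more payments. Total: 135 + 55 = 190 months.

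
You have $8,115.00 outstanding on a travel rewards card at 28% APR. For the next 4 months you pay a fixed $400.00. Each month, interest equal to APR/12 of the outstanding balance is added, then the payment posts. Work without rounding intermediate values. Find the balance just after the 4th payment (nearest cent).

$7,242.45

Monthly rate r = 28%/12 = 2.33333% = 0.0233333.
Each month: B ← B·(1+r) − $400.00.
Month 1: interest $189.35; balance after payment $7,904.35.
Month 2: interest $184.43; balance after payment $7,688.78.
Month 3: interest $179.40; balance after payment $7,468.19.
Month 4: interest $174.26; balance after payment $7,242.45.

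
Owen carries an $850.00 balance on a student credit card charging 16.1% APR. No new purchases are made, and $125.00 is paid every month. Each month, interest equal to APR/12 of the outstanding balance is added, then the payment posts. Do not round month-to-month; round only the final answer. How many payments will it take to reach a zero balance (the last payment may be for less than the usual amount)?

Monthly rate r = 16.1%/12 = 1.34167% = 0.0134167.
Recurrence: B ← B·(1+r) − $125.00.
Month 1: interest $11.40; balance after payment $736.40.
Month 2: interest $9.88; balance after payment $621.28.
Closed form: n = −ln(1 − rB₀/P)/ln(1+r) = −ln(0.90877)/ln(1.01342) ≈ 7.178, so the balance reaches zero during payment 8.

8 months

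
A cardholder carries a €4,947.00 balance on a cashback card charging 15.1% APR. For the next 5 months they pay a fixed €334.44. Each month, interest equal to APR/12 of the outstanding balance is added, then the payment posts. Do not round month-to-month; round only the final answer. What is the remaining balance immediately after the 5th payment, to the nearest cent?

€3,551.36

Monthly rate r = 15.1%/12 = 1.25833% = 0.0125833.
Each month: B ← B·(1+r) − €334.44.
Month 1: interest €62.25; balance after payment €4,674.81.
Month 2: interest €58.82; balance after payment €4,399.19.
Month 3: interest €55.36; balance after payment €4,120.11.
Month 4: interest €51.84; balance after payment €3,837.52.
Month 5: interest €48.29; balance after payment €3,551.36.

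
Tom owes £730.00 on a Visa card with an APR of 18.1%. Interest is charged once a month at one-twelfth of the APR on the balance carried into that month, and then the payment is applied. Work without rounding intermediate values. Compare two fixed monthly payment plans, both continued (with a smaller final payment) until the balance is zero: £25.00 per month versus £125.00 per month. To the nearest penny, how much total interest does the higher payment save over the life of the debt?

Monthly rate r = 18.1%/12 = 1.50833% = 0.0150833.
At £25.00/mo: n = ⌈−ln(1 − rB₀/P)/ln(1+r)⌉ = 39 payments (last £19.58); total interest = total paid − £730.00 = £239.58.
At £125.00/mo: 7 payments (last £20.05); total interest £40.05.
Interest saved = £239.58 − £40.05 = £199.53.

£199.53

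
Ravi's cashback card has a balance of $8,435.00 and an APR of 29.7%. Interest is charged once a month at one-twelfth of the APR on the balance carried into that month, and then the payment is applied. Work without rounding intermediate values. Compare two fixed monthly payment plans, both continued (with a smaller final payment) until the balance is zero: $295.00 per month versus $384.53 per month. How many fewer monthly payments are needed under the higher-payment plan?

18 fewer payments

Monthly rate r = 29.7%/12 = 2.475% = 0.02475.
At $295.00/mo: n = ⌈−ln(1 − rB₀/P)/ln(1+r)⌉ = 51 payments (last $91.02); total interest = total paid − $8,435.00 = $6,406.02.
At $384.53/mo: 33 payments (last $8.33); total interest $3,878.29.
Payments saved = 51 − 33 = 18.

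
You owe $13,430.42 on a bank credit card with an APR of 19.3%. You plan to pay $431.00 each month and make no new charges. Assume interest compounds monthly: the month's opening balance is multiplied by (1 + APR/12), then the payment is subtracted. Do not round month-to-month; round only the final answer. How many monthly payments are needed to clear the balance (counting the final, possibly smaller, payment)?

Monthly rate r = 19.3%/12 = 1.60833% = 0.0160833.
Recurrence: B ← B·(1+r) − $431.00.
Month 1: interest $216.01; balance after payment $13,215.43.
Month 2: interest $212.55; balance after payment $12,996.97.
Closed form: n = −ln(1 − rB₀/P)/ln(1+r) = −ln(0.49883)/ln(1.01608) ≈ 43.590, so the balance reaches zero during payment 44.

44 payments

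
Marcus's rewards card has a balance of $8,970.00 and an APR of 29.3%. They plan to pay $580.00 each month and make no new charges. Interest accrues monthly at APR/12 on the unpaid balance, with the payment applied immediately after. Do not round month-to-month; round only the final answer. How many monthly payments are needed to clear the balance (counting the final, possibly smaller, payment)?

Monthly rate r = 29.3%/12 = 2.44167% = 0.0244167.
Recurrence: B ← B·(1+r) − $580.00.
Month 1: interest $219.02; balance after payment $8,609.02.
Month 2: interest $210.20; balance after payment $8,239.22.
Closed form: n = −ln(1 − rB₀/P)/ln(1+r) = −ln(0.62238)/ln(1.02442) ≈ 19.657, so the balance reaches zero during payment 20.

20 payments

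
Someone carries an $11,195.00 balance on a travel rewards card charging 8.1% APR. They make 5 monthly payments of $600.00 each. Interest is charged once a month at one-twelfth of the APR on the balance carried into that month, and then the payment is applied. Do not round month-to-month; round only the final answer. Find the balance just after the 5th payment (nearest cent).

$8,537.19

Monthly rate r = 8.1%/12 = 0.675% = 0.00675.
Each month: B ← B·(1+r) − $600.00.
Month 1: interest $75.57; balance after payment $10,670.57.
Month 2: interest $72.03; balance after payment $10,142.59.
Month 3: interest $68.46; balance after payment $9,611.06.
Month 4: interest $64.87; balance after payment $9,075.93.
Month 5: interest $61.26; balance after payment $8,537.19.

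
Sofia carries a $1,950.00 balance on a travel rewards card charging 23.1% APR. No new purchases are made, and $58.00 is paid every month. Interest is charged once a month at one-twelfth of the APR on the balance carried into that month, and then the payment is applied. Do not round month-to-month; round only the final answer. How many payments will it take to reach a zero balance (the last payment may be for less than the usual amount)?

Monthly rate r = 23.1%/12 = 1.925% = 0.01925.
Recurrence: B ← B·(1+r) − $58.00.
Month 1: interest $37.54; balance after payment $1,929.54.
Month 2: interest $37.14; balance after payment $1,908.68.
Closed form: n = −ln(1 − rB₀/P)/ln(1+r) = −ln(0.3528)/ln(1.01925) ≈ 54.641, so the balance reaches zero during payment 55.

55 months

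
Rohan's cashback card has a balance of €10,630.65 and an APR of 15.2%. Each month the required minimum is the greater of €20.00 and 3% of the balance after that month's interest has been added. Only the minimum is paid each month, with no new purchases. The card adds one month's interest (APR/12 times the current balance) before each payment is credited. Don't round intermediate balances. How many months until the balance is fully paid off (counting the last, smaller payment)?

199 months

Monthly rate r = 15.2%/12 = 1.26667% = 0.0126667.
While 3% of the post-interest balance exceeds €20.00, each month B ← (B·(1+r))·(1 − 0.03), i.e. B shrinks by the factor (1+r)·0.97 = 0.98229.
This holds for months 1–156. Entering month 157 the balance is €654.22; 3% of the post-interest balance is now below €20.00, so the flat €20.00 minimum applies from here.
From month 157 a fixed €20.00 at rate r clears €654.22 in 43 more payments. Total: 156 + 43 = 199 months.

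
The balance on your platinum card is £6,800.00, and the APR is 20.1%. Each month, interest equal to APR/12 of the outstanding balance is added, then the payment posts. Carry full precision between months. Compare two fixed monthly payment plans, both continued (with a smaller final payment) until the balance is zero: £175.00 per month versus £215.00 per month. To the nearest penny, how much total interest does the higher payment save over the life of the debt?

Monthly rate r = 20.1%/12 = 1.675% = 0.01675.
At £175.00/mo: n = ⌈−ln(1 − rB₀/P)/ln(1+r)⌉ = 64 payments (last £61.06); total interest = total paid − £6,800.00 = £4,286.06.
At £215.00/mo: 46 payments (last £91.31); total interest £2,966.31.
Interest saved = £4,286.06 − £2,966.31 = £1,319.75.

£1,319.75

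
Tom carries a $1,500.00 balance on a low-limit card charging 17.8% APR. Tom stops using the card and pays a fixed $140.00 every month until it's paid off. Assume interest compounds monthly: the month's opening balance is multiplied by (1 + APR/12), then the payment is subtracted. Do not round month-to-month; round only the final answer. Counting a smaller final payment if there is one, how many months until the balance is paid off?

12 months

Monthly rate r = 17.8%/12 = 1.48333% = 0.0148333.
Recurrence: B ← B·(1+r) − $140.00.
Month 1: interest $22.25; balance after payment $1,382.25.
Month 2: interest $20.50; balance after payment $1,262.75.
Closed form: n = −ln(1 − rB₀/P)/ln(1+r) = −ln(0.84107)/ln(1.01483) ≈ 11.755, so the balance reaches zero during payment 12.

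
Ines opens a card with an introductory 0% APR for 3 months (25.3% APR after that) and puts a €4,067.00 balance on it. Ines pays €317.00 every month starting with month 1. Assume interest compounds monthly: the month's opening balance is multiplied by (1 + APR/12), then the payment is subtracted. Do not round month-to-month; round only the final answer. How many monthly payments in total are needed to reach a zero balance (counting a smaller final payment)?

Promo months 1–3 at r₀ = 0%/12 = 0; months 4+ at r₁ = 25.3%/12 = 0.0210833.
After month 3 (no interest yet): B = €4,067.00 − 3·€317.00 = €3,116.00.
Then at r₁ with €317.00/mo: n₂ = −ln(1 − r₁·B/P)/ln(1+r₁) ≈ 11.13 → 12 more payments.

15 payments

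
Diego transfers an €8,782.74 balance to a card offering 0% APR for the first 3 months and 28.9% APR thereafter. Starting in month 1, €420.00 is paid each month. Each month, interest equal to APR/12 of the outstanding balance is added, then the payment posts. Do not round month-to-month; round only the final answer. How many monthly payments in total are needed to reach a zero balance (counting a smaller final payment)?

27 months

Promo months 1–3 at r₀ = 0%/12 = 0; months 4+ at r₁ = 28.9%/12 = 0.0240833.
After month 3 (no interest yet): B = €8,782.74 − 3·€420.00 = €7,522.74.
Then at r₁ with €420.00/mo: n₂ = −ln(1 − r₁·B/P)/ln(1+r₁) ≈ 23.72 → 24 more payments.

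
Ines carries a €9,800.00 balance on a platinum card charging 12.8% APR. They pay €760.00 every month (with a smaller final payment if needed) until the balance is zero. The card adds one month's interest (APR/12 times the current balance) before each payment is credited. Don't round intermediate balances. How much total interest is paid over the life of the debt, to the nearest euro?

Monthly rate r = 12.8%/12 = 1.06667% = 0.0106667.
Payoff takes n = ⌈−ln(1 − rB₀/P)/ln(1+r)⌉ = ⌈13.946⌉ = 14 payments; the last is €719.27.
Total paid = 13·€760.00 + €719.27 = €10,599.27.
Total interest = total paid − principal = €10,599.27 − €9,800.00 = €799.27.

€799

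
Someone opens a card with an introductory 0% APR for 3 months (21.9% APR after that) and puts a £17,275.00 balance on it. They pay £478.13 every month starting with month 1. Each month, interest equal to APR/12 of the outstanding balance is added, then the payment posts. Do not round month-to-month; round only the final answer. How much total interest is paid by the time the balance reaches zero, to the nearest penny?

£8,692.23

Promo months 1–3 at r₀ = 0%/12 = 0; months 4+ at r₁ = 21.9%/12 = 0.01825.
After month 3 (no interest yet): B = £17,275.00 − 3·£478.13 = £15,840.61.
Then at r₁ with £478.13/mo: n₂ = −ln(1 − r₁·B/P)/ln(1+r₁) ≈ 51.31 → 52 more payments.
Total paid = 54·£478.13 + £148.21 = £25,967.23; interest = £25,967.23 − £17,275.00 = £8,692.23.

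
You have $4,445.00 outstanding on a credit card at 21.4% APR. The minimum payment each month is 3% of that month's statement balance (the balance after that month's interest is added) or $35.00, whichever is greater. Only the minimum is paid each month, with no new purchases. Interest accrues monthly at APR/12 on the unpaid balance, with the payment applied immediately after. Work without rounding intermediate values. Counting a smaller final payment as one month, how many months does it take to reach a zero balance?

156 months

Monthly rate r = 21.4%/12 = 1.78333% = 0.0178333.
While 3% of the post-interest balance exceeds $35.00, each month B ← (B·(1+r))·(1 − 0.03), i.e. B shrinks by the factor (1+r)·0.97 = 0.9873.
This holds for months 1–107. Entering month 108 the balance is $1,132.01; 3% of the post-interest balance is now below $35.00, so the flat $35.00 minimum applies from here.
From month 108 a fixed $35.00 at rate r clears $1,132.01 in 49 more payments. Total: 107 + 49 = 156 months.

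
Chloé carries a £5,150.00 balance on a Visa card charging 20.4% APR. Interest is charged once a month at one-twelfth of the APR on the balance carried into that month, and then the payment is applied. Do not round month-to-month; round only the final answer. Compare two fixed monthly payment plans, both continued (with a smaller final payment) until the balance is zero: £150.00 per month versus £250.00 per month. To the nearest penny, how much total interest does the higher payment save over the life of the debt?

Monthly rate r = 20.4%/12 = 1.7% = 0.017.
At £150.00/mo: n = ⌈−ln(1 − rB₀/P)/ln(1+r)⌉ = 52 payments (last £147.34); total interest = total paid − £5,150.00 = £2,647.34.
At £250.00/mo: 26 payments (last £143.82); total interest £1,243.82.
Interest saved = £2,647.34 − £1,243.82 = £1,403.52.

£1,403.52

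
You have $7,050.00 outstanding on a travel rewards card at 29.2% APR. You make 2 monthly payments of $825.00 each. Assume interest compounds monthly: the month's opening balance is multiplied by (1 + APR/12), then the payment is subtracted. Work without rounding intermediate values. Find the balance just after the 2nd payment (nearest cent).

Monthly rate r = 29.2%/12 = 2.43333% = 0.0243333.
Each month: B ← B·(1+r) − $825.00.
Month 1: interest $171.55; balance after payment $6,396.55.
Month 2: interest $155.65; balance after payment $5,727.20.

$5,727.20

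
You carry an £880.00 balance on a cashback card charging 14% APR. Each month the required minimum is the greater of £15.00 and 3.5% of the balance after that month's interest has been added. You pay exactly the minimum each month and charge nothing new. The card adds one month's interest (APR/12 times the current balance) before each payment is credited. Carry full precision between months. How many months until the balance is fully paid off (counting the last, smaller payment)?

Monthly rate r = 14%/12 = 1.16667% = 0.0116667.
While 3.5% of the post-interest balance exceeds £15.00, each month B ← (B·(1+r))·(1 − 0.035), i.e. B shrinks by the factor (1+r)·0.965 = 0.97626.
This holds for months 1–31. Entering month 32 the balance is £417.82; 3.5% of the post-interest balance is now below £15.00, so the flat £15.00 minimum applies from here.
From month 32 a fixed £15.00 at rate r clears £417.82 in 34 more payments. Total: 31 + 34 = 65 months.

65 months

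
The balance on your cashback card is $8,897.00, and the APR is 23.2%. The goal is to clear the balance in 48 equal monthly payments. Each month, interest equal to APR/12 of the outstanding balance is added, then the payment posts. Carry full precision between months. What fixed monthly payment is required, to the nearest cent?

$286.14

Monthly rate r = 23.2%/12 = 1.93333% = 0.0193333.
Level-payment amortization: P = B₀·r / (1 − (1+r)^(−n)) = 8897.00·0.0193333 / (1 − 1.01933^(−48)).
Denominator 1 − (1+r)^(−48) = 0.601139403.
P = 172.009 / 0.601139403 ≈ 286.14.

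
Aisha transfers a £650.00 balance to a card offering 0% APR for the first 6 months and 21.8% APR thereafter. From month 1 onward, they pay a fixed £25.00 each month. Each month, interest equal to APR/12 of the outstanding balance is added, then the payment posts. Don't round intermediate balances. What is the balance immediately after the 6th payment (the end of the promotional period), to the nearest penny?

Promo months 1–6 at r₀ = 0%/12 = 0; months 7+ at r₁ = 21.8%/12 = 0.0181667.
After month 6 (no interest yet): B = £650.00 − 6·£25.00 = £500.00.

£500.00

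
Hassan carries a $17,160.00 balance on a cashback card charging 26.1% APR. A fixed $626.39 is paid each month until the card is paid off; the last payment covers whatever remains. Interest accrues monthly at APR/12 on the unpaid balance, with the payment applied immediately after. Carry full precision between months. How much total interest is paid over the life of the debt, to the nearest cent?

Monthly rate r = 26.1%/12 = 2.175% = 0.02175.
Payoff takes n = ⌈−ln(1 − rB₀/P)/ln(1+r)⌉ = ⌈42.104⌉ = 43 payments; the last is $65.96.
Total paid = 42·$626.39 + $65.96 = $26,374.34.
Total interest = total paid − principal = $26,374.34 − $17,160.00 = $9,214.34.

$9,214.34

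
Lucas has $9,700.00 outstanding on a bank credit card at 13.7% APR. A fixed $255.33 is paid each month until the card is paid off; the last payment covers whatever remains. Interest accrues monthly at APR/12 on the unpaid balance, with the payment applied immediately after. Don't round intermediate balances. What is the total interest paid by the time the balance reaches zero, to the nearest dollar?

$3,091

Monthly rate r = 13.7%/12 = 1.14167% = 0.0114167.
Payoff takes n = ⌈−ln(1 − rB₀/P)/ln(1+r)⌉ = ⌈50.094⌉ = 51 payments; the last is $24.12.
Total paid = 50·$255.33 + $24.12 = $12,790.62.
Total interest = total paid − principal = $12,790.62 − $9,700.00 = $3,090.62.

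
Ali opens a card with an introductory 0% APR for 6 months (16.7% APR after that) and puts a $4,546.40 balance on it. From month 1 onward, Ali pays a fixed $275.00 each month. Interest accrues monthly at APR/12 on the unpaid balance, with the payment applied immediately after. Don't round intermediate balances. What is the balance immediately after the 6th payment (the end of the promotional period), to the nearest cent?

Promo months 1–6 at r₀ = 0%/12 = 0; months 7+ at r₁ = 16.7%/12 = 0.0139167.
After month 6 (no interest yet): B = $4,546.40 − 6·$275.00 = $2,896.40.

$2,896.40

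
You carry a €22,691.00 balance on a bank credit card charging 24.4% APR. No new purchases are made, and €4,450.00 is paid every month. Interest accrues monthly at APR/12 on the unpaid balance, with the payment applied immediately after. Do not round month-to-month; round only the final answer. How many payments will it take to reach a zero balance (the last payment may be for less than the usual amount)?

6 months

Monthly rate r = 24.4%/12 = 2.03333% = 0.0203333.
Recurrence: B ← B·(1+r) − €4,450.00.
Month 1: interest €461.38; balance after payment €18,702.38.
Month 2: interest €380.28; balance after payment €14,632.67.
Month 3: interest €297.53; balance after payment €10,480.20.
Month 4: interest €213.10; balance after payment €6,243.29.
Month 5: interest €126.95; balance after payment €1,920.24.
Month 6: interest €39.04; balance after payment €0.00.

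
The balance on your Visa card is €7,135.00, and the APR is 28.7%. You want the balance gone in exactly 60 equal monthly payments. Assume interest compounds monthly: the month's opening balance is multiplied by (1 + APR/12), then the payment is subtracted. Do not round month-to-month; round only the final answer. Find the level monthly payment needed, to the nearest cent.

Monthly rate r = 28.7%/12 = 2.39167% = 0.0239167.
Level-payment amortization: P = B₀·r / (1 − (1+r)^(−n)) = 7135.00·0.0239167 / (1 − 1.02392^(−60)).
Denominator 1 − (1+r)^(−60) = 0.757828369.
P = 170.645 / 0.757828369 ≈ 225.18.

€225.18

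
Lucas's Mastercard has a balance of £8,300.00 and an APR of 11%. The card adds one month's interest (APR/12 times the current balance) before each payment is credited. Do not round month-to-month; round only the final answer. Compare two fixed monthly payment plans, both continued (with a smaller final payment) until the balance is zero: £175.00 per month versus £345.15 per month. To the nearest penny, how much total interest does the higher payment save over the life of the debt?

£1,522.05

Monthly rate r = 11%/12 = 0.916667% = 0.00916667.
At £175.00/mo: n = ⌈−ln(1 − rB₀/P)/ln(1+r)⌉ = 63 payments (last £91.56); total interest = total paid − £8,300.00 = £2,641.56.
At £345.15/mo: 28 payments (last £100.46); total interest £1,119.51.
Interest saved = £2,641.56 − £1,119.51 = £1,522.05.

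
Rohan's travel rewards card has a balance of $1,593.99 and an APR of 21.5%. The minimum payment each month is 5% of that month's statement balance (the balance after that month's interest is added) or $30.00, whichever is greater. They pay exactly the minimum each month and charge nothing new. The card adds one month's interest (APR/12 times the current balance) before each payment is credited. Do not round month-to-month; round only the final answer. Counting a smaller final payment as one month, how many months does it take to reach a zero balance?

Monthly rate r = 21.5%/12 = 1.79167% = 0.0179167.
While 5% of the post-interest balance exceeds $30.00, each month B ← (B·(1+r))·(1 − 0.05), i.e. B shrinks by the factor (1+r)·0.95 = 0.96702.
This holds for months 1–30. Entering month 31 the balance is $582.85; 5% of the post-interest balance is now below $30.00, so the flat $30.00 minimum applies from here.
From month 31 a fixed $30.00 at rate r clears $582.85 in 25 more payments. Total: 30 + 25 = 55 months.

55 months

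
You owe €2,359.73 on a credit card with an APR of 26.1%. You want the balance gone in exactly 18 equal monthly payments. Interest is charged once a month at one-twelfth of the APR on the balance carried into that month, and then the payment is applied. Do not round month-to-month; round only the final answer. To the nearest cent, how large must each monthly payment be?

€159.83

Monthly rate r = 26.1%/12 = 2.175% = 0.02175.
Level-payment amortization: P = B₀·r / (1 − (1+r)^(−n)) = 2359.73·0.02175 / (1 − 1.02175^(−18)).
Denominator 1 − (1+r)^(−18) = 0.321114762.
P = 51.3241 / 0.321114762 ≈ 159.83.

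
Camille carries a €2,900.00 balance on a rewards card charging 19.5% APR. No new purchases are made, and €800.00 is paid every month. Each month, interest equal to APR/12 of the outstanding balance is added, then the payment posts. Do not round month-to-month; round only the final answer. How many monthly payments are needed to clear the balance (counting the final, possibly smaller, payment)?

4 payments

Monthly rate r = 19.5%/12 = 1.625% = 0.01625.
Recurrence: B ← B·(1+r) − €800.00.
Month 1: interest €47.12; balance after payment €2,147.12.
Month 2: interest €34.89; balance after payment €1,382.02.
Month 3: interest €22.46; balance after payment €604.47.
Month 4: interest €9.82; balance after payment €0.00.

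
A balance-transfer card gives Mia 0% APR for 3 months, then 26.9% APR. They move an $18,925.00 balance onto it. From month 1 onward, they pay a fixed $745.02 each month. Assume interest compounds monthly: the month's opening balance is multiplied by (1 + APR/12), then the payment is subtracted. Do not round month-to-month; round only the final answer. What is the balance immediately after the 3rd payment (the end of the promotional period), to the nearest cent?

Promo months 1–3 at r₀ = 0%/12 = 0; months 4+ at r₁ = 26.9%/12 = 0.0224167.
After month 3 (no interest yet): B = $18,925.00 − 3·$745.02 = $16,689.94.

$16,689.94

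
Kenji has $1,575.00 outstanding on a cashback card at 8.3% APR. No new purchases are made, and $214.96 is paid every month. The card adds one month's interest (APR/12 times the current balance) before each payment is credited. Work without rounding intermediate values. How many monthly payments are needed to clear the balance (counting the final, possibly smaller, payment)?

Monthly rate r = 8.3%/12 = 0.691667% = 0.00691667.
Recurrence: B ← B·(1+r) − $214.96.
Month 1: interest $10.89; balance after payment $1,370.93.
Month 2: interest $9.48; balance after payment $1,165.46.
Closed form: n = −ln(1 − rB₀/P)/ln(1+r) = −ln(0.94932)/ln(1.00692) ≈ 7.545, so the balance reaches zero during payment 8.

8 months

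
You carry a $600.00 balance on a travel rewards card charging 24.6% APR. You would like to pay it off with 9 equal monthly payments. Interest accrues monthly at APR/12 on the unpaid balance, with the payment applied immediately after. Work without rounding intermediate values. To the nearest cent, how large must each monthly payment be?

Monthly rate r = 24.6%/12 = 2.05% = 0.0205.
Level-payment amortization: P = B₀·r / (1 − (1+r)^(−n)) = 600.00·0.0205 / (1 − 1.0205^(−9)).
Denominator 1 − (1+r)^(−9) = 0.16692727.
P = 12.3 / 0.16692727 ≈ 73.68.

$73.68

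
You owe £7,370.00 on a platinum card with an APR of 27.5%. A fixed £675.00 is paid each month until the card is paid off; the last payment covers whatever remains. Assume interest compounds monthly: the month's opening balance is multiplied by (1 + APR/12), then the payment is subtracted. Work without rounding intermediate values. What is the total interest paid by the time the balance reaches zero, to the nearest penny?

£1,210.43

Monthly rate r = 27.5%/12 = 2.29167% = 0.0229167.
Payoff takes n = ⌈−ln(1 − rB₀/P)/ln(1+r)⌉ = ⌈12.709⌉ = 13 payments; the last is £480.43.
Total paid = 12·£675.00 + £480.43 = £8,580.43.
Total interest = total paid − principal = £8,580.43 − £7,370.00 = £1,210.43.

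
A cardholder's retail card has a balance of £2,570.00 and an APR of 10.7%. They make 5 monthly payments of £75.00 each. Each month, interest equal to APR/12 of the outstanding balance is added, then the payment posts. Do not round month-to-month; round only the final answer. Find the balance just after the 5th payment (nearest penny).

£2,304.89

Monthly rate r = 10.7%/12 = 0.891667% = 0.00891667.
Each month: B ← B·(1+r) − £75.00.
Month 1: interest £22.92; balance after payment £2,517.92.
Month 2: interest £22.45; balance after payment £2,465.37.
Month 3: interest £21.98; balance after payment £2,412.35.
Month 4: interest £21.51; balance after payment £2,358.86.
Month 5: interest £21.03; balance after payment £2,304.89.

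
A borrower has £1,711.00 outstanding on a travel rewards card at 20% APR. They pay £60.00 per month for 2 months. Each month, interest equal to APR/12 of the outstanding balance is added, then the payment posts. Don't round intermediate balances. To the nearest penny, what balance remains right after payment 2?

£1,647.51

Monthly rate r = 20%/12 = 1.66667% = 0.0166667.
Each month: B ← B·(1+r) − £60.00.
Month 1: interest £28.52; balance after payment £1,679.52.
Month 2: interest £27.99; balance after payment £1,647.51.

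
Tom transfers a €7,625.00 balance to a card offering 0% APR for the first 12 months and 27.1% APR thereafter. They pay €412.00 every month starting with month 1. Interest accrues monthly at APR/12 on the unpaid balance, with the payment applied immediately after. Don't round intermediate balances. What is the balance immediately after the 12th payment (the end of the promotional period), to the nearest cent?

Promo months 1–12 at r₀ = 0%/12 = 0; months 13+ at r₁ = 27.1%/12 = 0.0225833.
After month 12 (no interest yet): B = €7,625.00 − 12·€412.00 = €2,681.00.

€2,681.00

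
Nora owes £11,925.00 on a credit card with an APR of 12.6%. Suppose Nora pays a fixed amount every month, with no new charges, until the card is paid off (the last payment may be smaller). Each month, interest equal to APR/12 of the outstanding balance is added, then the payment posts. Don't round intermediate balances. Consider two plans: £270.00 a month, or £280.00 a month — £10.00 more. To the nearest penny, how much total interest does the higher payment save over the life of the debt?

£218.86

Monthly rate r = 12.6%/12 = 1.05% = 0.0105.
At £270.00/mo: n = ⌈−ln(1 − rB₀/P)/ln(1+r)⌉ = 60 payments (last £178.28); total interest = total paid − £11,925.00 = £4,183.28.
At £280.00/mo: 57 payments (last £209.42); total interest £3,964.42.
Interest saved = £4,183.28 − £3,964.42 = £218.86.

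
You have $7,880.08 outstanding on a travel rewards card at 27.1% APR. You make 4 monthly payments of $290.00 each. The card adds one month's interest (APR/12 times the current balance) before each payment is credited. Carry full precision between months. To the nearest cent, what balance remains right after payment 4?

Monthly rate r = 27.1%/12 = 2.25833% = 0.0225833.
Each month: B ← B·(1+r) − $290.00.
Month 1: interest $177.96; balance after payment $7,768.04.
Month 2: interest $175.43; balance after payment $7,653.47.
Month 3: interest $172.84; balance after payment $7,536.31.
Month 4: interest $170.19; balance after payment $7,416.50.

$7,416.50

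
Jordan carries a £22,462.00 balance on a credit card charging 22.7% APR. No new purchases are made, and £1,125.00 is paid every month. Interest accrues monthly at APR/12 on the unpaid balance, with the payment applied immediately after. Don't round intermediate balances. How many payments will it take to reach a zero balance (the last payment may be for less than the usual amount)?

26 payments

Monthly rate r = 22.7%/12 = 1.89167% = 0.0189167.
Recurrence: B ← B·(1+r) − £1,125.00.
Month 1: interest £424.91; balance after payment £21,761.91.
Month 2: interest £411.66; balance after payment £21,048.57.
Closed form: n = −ln(1 − rB₀/P)/ln(1+r) = −ln(0.62231)/ln(1.01892) ≈ 25.311, so the balance reaches zero during payment 26.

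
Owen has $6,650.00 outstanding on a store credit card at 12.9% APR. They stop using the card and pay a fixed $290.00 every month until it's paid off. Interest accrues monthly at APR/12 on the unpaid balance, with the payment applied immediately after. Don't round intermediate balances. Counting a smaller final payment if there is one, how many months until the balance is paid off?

27 payments

Monthly rate r = 12.9%/12 = 1.075% = 0.01075.
Recurrence: B ← B·(1+r) − $290.00.
Month 1: interest $71.49; balance after payment $6,431.49.
Month 2: interest $69.14; balance after payment $6,210.63.
Closed form: n = −ln(1 − rB₀/P)/ln(1+r) = −ln(0.75349)/ln(1.01075) ≈ 26.470, so the balance reaches zero during payment 27.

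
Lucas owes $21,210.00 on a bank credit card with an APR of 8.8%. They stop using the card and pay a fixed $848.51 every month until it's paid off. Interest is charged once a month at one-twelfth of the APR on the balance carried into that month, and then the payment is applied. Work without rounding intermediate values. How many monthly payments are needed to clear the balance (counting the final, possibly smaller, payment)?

28 payments

Monthly rate r = 8.8%/12 = 0.733333% = 0.00733333.
Recurrence: B ← B·(1+r) − $848.51.
Month 1: interest $155.54; balance after payment $20,517.03.
Month 2: interest $150.46; balance after payment $19,818.98.
Closed form: n = −ln(1 − rB₀/P)/ln(1+r) = −ln(0.81669)/ln(1.00733) ≈ 27.714, so the balance reaches zero during payment 28.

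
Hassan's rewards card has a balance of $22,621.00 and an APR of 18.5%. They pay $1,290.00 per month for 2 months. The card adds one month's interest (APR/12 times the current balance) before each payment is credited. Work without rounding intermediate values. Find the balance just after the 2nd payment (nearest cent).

$20,723.97

Monthly rate r = 18.5%/12 = 1.54167% = 0.0154167.
Each month: B ← B·(1+r) − $1,290.00.
Month 1: interest $348.74; balance after payment $21,679.74.
Month 2: interest $334.23; balance after payment $20,723.97.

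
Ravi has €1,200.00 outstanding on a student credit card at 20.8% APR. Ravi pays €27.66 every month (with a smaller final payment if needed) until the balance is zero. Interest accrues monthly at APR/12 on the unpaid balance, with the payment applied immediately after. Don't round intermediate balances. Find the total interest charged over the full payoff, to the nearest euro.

Monthly rate r = 20.8%/12 = 1.73333% = 0.0173333.
Payoff takes n = ⌈−ln(1 − rB₀/P)/ln(1+r)⌉ = ⌈81.134⌉ = 82 payments; the last is €3.74.
Total paid = 81·€27.66 + €3.74 = €2,244.20.
Total interest = total paid − principal = €2,244.20 − €1,200.00 = €1,044.20.

€1,044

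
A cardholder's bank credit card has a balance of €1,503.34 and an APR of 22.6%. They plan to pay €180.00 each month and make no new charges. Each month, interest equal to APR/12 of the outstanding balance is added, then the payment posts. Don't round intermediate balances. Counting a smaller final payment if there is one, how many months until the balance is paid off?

10 payments

Monthly rate r = 22.6%/12 = 1.88333% = 0.0188333.
Recurrence: B ← B·(1+r) − €180.00.
Month 1: interest €28.31; balance after payment €1,351.65.
Month 2: interest €25.46; balance after payment €1,197.11.
Closed form: n = −ln(1 − rB₀/P)/ln(1+r) = −ln(0.84271)/ln(1.01883) ≈ 9.172, so the balance reaches zero during payment 10.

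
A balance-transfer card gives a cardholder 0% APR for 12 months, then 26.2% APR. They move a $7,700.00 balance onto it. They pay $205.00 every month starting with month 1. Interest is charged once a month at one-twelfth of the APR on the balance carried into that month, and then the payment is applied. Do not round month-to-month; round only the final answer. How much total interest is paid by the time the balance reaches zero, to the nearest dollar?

$2,511

Promo months 1–12 at r₀ = 0%/12 = 0; months 13+ at r₁ = 26.2%/12 = 0.0218333.
After month 12 (no interest yet): B = $7,700.00 − 12·$205.00 = $5,240.00.
Then at r₁ with $205.00/mo: n₂ = −ln(1 − r₁·B/P)/ln(1+r₁) ≈ 37.81 → 38 more payments.
Total paid = 49·$205.00 + $166.33 = $10,211.33; interest = $10,211.33 − $7,700.00 = $2,511.33.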